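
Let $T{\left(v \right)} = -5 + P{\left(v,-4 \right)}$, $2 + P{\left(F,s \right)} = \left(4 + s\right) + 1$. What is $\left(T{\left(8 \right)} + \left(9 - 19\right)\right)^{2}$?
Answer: $256$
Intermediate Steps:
$P{\left(F,s \right)} = 3 + s$ ($P{\left(F,s \right)} = -2 + \left(\left(4 + s\right) + 1\right) = -2 + \left(5 + s\right) = 3 + s$)
$T{\left(v \right)} = -6$ ($T{\left(v \right)} = -5 + \left(3 - 4\right) = -5 - 1 = -6$)
$\left(T{\left(8 \right)} + \left(9 - 19\right)\right)^{2} = \left(-6 + \left(9 - 19\right)\right)^{2} = \left(-6 - 10\right)^{2} = \left(-16\right)^{2} = 256$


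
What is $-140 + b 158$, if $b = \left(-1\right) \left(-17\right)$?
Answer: $2546$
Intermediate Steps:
$b = 17$
$-140 + b 158 = -140 + 17 \cdot 158 = -140 + 2686 = 2546$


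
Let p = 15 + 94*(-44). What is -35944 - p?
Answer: -31823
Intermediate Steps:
p = -4121 (p = 15 - 4136 = -4121)
-35944 - p = -35944 - 1*(-4121) = -35944 + 4121 = -31823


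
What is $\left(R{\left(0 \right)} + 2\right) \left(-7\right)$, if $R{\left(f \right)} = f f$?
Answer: $-14$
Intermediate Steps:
$R{\left(f \right)} = f^{2}$
$\left(R{\left(0 \right)} + 2\right) \left(-7\right) = \left(0^{2} + 2\right) \left(-7\right) = \left(0 + 2\right) \left(-7\right) = 2 \left(-7\right) = -14$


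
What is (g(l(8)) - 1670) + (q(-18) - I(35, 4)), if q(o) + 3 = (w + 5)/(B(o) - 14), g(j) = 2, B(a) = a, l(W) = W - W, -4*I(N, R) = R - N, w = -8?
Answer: -53717/32 ≈ -1678.7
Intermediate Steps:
I(N, R) = -R/4 + N/4 (I(N, R) = -(R - N)/4 = -R/4 + N/4)
l(W) = 0
q(o) = -3 - 3/(-14 + o) (q(o) = -3 + (-8 + 5)/(o - 14) = -3 - 3/(-14 + o))
(g(l(8)) - 1670) + (q(-18) - I(35, 4)) = (2 - 1670) + (3*(13 - 1*(-18))/(-14 - 18) - (-¼*4 + (¼)*35)) = -1668 + (3*(13 + 18)/(-32) - (-1 + 35/4)) = -1668 + (3*(-1/32)*31 - 1*31/4) = -1668 + (-93/32 - 31/4) = -1668 - 341/32 = -53717/32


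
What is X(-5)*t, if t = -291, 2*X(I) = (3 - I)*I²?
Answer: -29100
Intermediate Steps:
X(I) = I²*(3 - I)/2 (X(I) = ((3 - I)*I²)/2 = (I²*(3 - I))/2 = I²*(3 - I)/2)
X(-5)*t = ((½)*(-5)²*(3 - 1*(-5)))*(-291) = ((½)*25*(3 + 5))*(-291) = ((½)*25*8)*(-291) = 100*(-291) = -29100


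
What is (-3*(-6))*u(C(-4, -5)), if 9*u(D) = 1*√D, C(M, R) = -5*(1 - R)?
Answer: 2*I*√30 ≈ 10.954*I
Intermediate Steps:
C(M, R) = -5 + 5*R
u(D) = √D/9 (u(D) = (1*√D)/9 = √D/9)
(-3*(-6))*u(C(-4, -5)) = (-3*(-6))*(√(-5 + 5*(-5))/9) = 18*(√(-5 - 25)/9) = 18*(√(-30)/9) = 18*((I*√30)/9) = 18*(I*√30/9) = 2*I*√30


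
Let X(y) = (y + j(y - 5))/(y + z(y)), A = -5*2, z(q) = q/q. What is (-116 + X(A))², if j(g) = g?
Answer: 1038361/81 ≈ 12819.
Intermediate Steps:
z(q) = 1
A = -10
X(y) = (-5 + 2*y)/(1 + y) (X(y) = (y + (y - 5))/(y + 1) = (y + (-5 + y))/(1 + y) = (-5 + 2*y)/(1 + y))
(-116 + X(A))² = (-116 + (-5 + 2*(-10))/(1 - 10))² = (-116 + (-5 - 20)/(-9))² = (-116 - ⅑*(-25))² = (-116 + 25/9)² = (-1019/9)² = 1038361/81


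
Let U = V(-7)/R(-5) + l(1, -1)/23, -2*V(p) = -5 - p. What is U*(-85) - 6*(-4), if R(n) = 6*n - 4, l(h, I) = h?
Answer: 819/46 ≈ 17.804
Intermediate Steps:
R(n) = -4 + 6*n
V(p) = 5/2 + p/2 (V(p) = -(-5 - p)/2 = 5/2 + p/2)
U = 57/782 (U = (5/2 + (1/2)*(-7))/(-4 + 6*(-5)) + 1/23 = (5/2 - 7/2)/(-4 - 30) + 1*(1/23) = -1/(-34) + 1/23 = -1*(-1/34) + 1/23 = 1/34 + 1/23 = 57/782 ≈ 0.072890)
U*(-85) - 6*(-4) = (57/782)*(-85) - 6*(-4) = -285/46 + 24 = 819/46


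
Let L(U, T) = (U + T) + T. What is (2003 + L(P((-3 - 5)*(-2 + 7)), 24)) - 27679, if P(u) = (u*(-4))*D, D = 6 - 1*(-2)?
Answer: -24348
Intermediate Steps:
D = 8 (D = 6 + 2 = 8)
P(u) = -32*u (P(u) = (u*(-4))*8 = -4*u*8 = -32*u)
L(U, T) = U + 2*T (L(U, T) = (T + U) + T = U + 2*T)
(2003 + L(P((-3 - 5)*(-2 + 7)), 24)) - 27679 = (2003 + (-32*(-3 - 5)*(-2 + 7) + 2*24)) - 27679 = (2003 + (-(-256)*5 + 48)) - 27679 = (2003 + (-32*(-40) + 48)) - 27679 = (2003 + (1280 + 48)) - 27679 = (2003 + 1328) - 27679 = 3331 - 27679 = -24348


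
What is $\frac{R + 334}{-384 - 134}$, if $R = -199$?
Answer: $- \frac{135}{518} \approx -0.26062$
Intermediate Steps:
$\frac{R + 334}{-384 - 134} = \frac{-199 + 334}{-384 - 134} = \frac{135}{-518} = 135 \left(- \frac{1}{518}\right) = - \frac{135}{518}$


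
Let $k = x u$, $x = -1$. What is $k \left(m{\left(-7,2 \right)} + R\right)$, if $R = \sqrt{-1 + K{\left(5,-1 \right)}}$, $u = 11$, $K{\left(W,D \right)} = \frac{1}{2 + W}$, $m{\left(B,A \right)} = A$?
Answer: $-22 - \frac{11 i \sqrt{42}}{7} \approx -22.0 - 10.184 i$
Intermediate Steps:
$k = -11$ ($k = \left(-1\right) 11 = -11$)
$R = \frac{i \sqrt{42}}{7}$ ($R = \sqrt{-1 + \frac{1}{2 + 5}} = \sqrt{-1 + \frac{1}{7}} = \sqrt{- \frac{6}{7}} = \frac{i \sqrt{42}}{7} \approx 0.92582 i$)
$k \left(m{\left(-7,2 \right)} + R\right) = - 11 \left(2 + \frac{i \sqrt{42}}{7}\right) = -22 - \frac{11 i \sqrt{42}}{7}$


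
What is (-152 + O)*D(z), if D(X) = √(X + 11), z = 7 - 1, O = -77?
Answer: -229*√17 ≈ -944.19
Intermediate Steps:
z = 6
D(X) = √(11 + X)
(-152 + O)*D(z) = (-152 - 77)*√(11 + 6) = -229*√17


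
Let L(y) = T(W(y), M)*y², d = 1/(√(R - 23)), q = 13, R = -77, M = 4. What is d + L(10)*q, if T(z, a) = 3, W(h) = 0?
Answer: 3900 - I/10 ≈ 3900.0 - 0.1*I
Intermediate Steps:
d = -I/10 (d = 1/(√(-77 - 23)) = 1/(√(-100)) = 1/(10*I) = -I/10 ≈ -0.1*I)
L(y) = 3*y²
d + L(10)*q = -I/10 + (3*10²)*13 = -I/10 + (3*100)*13 = -I/10 + 300*13 = -I/10 + 3900 = 3900 - I/10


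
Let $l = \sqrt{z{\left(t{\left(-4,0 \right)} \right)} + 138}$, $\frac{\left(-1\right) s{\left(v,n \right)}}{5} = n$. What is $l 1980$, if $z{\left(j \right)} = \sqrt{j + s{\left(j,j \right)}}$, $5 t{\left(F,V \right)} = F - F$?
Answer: $1980 \sqrt{138} \approx 23260.0$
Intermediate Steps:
$s{\left(v,n \right)} = - 5 n$
$t{\left(F,V \right)} = 0$ ($t{\left(F,V \right)} = \frac{F - F}{5} = \frac{1}{5} \cdot 0 = 0$)
$z{\left(j \right)} = 2 \sqrt{- j}$ ($z{\left(j \right)} = \sqrt{j - 5 j} = \sqrt{- 4 j} = 2 \sqrt{- j}$)
$l = \sqrt{138}$ ($l = \sqrt{2 \sqrt{\left(-1\right) 0} + 138} = \sqrt{2 \sqrt{0} + 138} = \sqrt{2 \cdot 0 + 138} = \sqrt{0 + 138} = \sqrt{138} \approx 11.747$)
$l 1980 = \sqrt{138} \cdot 1980 = 1980 \sqrt{138}$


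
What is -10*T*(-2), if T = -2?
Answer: -40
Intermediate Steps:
-10*T*(-2) = -(-20)*(-2) = -10*4 = -40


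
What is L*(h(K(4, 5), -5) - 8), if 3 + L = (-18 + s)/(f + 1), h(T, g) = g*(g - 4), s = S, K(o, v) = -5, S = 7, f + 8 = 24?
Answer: -2294/17 ≈ -134.94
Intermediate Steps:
f = 16 (f = -8 + 24 = 16)
s = 7
h(T, g) = g*(-4 + g)
L = -62/17 (L = -3 + (-18 + 7)/(16 + 1) = -3 - 11/17 = -62/17 ≈ -3.6471)
L*(h(K(4, 5), -5) - 8) = -62*(-5*(-4 - 5) - 8)/17 = -62*(-5*(-9) - 8)/17 = -62*(45 - 8)/17 = -62/17*37 = -2294/17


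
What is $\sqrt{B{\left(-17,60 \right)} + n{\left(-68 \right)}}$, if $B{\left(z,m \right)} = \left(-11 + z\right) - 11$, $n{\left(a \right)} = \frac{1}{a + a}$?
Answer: $\frac{i \sqrt{180370}}{68} \approx 6.2456 i$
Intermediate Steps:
$n{\left(a \right)} = \frac{1}{2 a}$
$B{\left(z,m \right)} = -22 + z$
$\sqrt{B{\left(-17,60 \right)} + n{\left(-68 \right)}} = \sqrt{\left(-22 - 17\right) + \frac{1}{2 \left(-68\right)}} = \sqrt{-39 + \frac{1}{2} \left(- \frac{1}{68}\right)} = \sqrt{-39 - \frac{1}{136}} = \sqrt{- \frac{5305}{136}} = \frac{i \sqrt{180370}}{68}$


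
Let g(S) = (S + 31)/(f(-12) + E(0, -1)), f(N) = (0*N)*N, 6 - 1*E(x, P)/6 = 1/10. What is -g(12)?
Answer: -215/177 ≈ -1.2147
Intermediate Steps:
E(x, P) = 177/5 (E(x, P) = 36 - 6/10 = 36 - 6*⅒ = 36 - ⅗ = 177/5)
f(N) = 0 (f(N) = 0*N = 0)
g(S) = 155/177 + 5*S/177 (g(S) = (S + 31)/(0 + 177/5) = (31 + S)/(177/5) = (31 + S)*(5/177) = 155/177 + 5*S/177)
-g(12) = -(155/177 + (5/177)*12) = -(155/177 + 20/59) = -1*215/177 = -215/177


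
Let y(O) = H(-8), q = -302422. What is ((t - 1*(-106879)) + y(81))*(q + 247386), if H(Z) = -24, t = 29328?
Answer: -7494967588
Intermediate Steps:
y(O) = -24
((t - 1*(-106879)) + y(81))*(q + 247386) = ((29328 - 1*(-106879)) - 24)*(-302422 + 247386) = ((29328 + 106879) - 24)*(-55036) = (136207 - 24)*(-55036) = 136183*(-55036) = -7494967588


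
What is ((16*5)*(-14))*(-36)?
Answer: 40320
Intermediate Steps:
((16*5)*(-14))*(-36) = (80*(-14))*(-36) = -1120*(-36) = 40320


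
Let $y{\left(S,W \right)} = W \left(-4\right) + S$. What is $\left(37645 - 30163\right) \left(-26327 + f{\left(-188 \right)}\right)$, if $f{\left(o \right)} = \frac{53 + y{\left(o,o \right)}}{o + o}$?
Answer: $- \frac{37034287629}{188} \approx -1.9699 \cdot 10^{8}$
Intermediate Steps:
$y{\left(S,W \right)} = S - 4 W$ ($y{\left(S,W \right)} = - 4 W + S = S - 4 W$)
$f{\left(o \right)} = \frac{53 - 3 o}{2 o}$ ($f{\left(o \right)} = \frac{53 + \left(o - 4 o\right)}{o + o} = \frac{53 - 3 o}{2 o}$)
$\left(37645 - 30163\right) \left(-26327 + f{\left(-188 \right)}\right) = \left(37645 - 30163\right) \left(-26327 + \frac{53 - -564}{2 \left(-188\right)}\right) = 7482 \left(-26327 + \frac{1}{2} \left(- \frac{1}{188}\right) \left(53 + 564\right)\right) = 7482 \left(-26327 + \frac{1}{2} \left(- \frac{1}{188}\right) 617\right) = 7482 \left(-26327 - \frac{617}{376}\right) = 7482 \left(- \frac{9899569}{376}\right) = - \frac{37034287629}{188}$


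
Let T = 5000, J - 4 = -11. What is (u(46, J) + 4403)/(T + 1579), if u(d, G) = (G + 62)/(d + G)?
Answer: 171772/256581 ≈ 0.66947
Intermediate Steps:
J = -7 (J = 4 - 11 = -7)
u(d, G) = (62 + G)/(G + d)
(u(46, J) + 4403)/(T + 1579) = ((62 - 7)/(-7 + 46) + 4403)/(5000 + 1579) = (55/39 + 4403)/6579 = ((1/39)*55 + 4403)*(1/6579) = (55/39 + 4403)*(1/6579) = (171772/39)*(1/6579) = 171772/256581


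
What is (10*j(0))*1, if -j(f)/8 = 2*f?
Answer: 0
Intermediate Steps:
j(f) = -16*f
(10*j(0))*1 = (10*(-16*0))*1 = (10*0)*1 = 0*1 = 0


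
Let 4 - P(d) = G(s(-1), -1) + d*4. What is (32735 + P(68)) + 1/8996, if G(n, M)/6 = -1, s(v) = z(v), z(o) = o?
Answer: 292127109/8996 ≈ 32473.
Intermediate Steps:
s(v) = v
G(n, M) = -6 (G(n, M) = 6*(-1) = -6)
P(d) = 10 - 4*d (P(d) = 4 - (-6 + d*4) = 4 - (-6 + 4*d) = 4 + (6 - 4*d) = 10 - 4*d)
(32735 + P(68)) + 1/8996 = (32735 + (10 - 4*68)) + 1/8996 = (32735 + (10 - 272)) + 1/8996 = (32735 - 262) + 1/8996 = 32473 + 1/8996 = 292127109/8996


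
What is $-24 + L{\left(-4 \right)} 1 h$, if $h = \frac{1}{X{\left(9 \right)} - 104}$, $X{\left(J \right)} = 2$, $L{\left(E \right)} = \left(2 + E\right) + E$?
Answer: $- \frac{407}{17} \approx -23.941$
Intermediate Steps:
$L{\left(E \right)} = 2 + 2 E$
$h = - \frac{1}{102}$ ($h = \frac{1}{2 - 104} = \frac{1}{-102} = - \frac{1}{102} \approx -0.0098039$)
$-24 + L{\left(-4 \right)} 1 h = -24 + \left(2 + 2 \left(-4\right)\right) 1 \left(- \frac{1}{102}\right) = -24 + \left(2 - 8\right) 1 \left(- \frac{1}{102}\right) = -24 + \left(-6\right) 1 \left(- \frac{1}{102}\right) = -24 - - \frac{1}{17} = -24 + \frac{1}{17} = - \frac{407}{17}$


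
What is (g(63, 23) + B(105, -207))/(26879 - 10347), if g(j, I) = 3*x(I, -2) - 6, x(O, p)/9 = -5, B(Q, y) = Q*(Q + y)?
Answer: -10851/16532 ≈ -0.65636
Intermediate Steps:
x(O, p) = -45 (x(O, p) = 9*(-5) = -45)
g(j, I) = -141 (g(j, I) = 3*(-45) - 6 = -135 - 6 = -141)
(g(63, 23) + B(105, -207))/(26879 - 10347) = (-141 + 105*(105 - 207))/(26879 - 10347) = (-141 + 105*(-102))/16532 = (-141 - 10710)*(1/16532) = -10851*1/16532 = -10851/16532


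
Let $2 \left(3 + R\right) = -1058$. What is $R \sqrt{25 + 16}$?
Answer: $- 532 \sqrt{41} \approx -3406.5$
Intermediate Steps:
$R = -532$ ($R = -3 + \frac{1}{2} \left(-1058\right) = -3 - 529 = -532$)
$R \sqrt{25 + 16} = - 532 \sqrt{25 + 16} = - 532 \sqrt{41}$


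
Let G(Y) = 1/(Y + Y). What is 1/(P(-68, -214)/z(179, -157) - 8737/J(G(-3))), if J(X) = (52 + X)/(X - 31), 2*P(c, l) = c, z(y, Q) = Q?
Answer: 48827/256520157 ≈ 0.00019034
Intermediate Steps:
G(Y) = 1/(2*Y)
P(c, l) = c/2
J(X) = (52 + X)/(-31 + X)
1/(P(-68, -214)/z(179, -157) - 8737/J(G(-3))) = 1/(((½)*(-68))/(-157) - 8737*(-31 + (½)/(-3))/(52 + (½)/(-3))) = 1/(-34*(-1/157) - 8737*(-31 + (½)*(-⅓))/(52 + (½)*(-⅓))) = 1/(34/157 - 8737*(-31 - ⅙)/(52 - ⅙)) = 1/(34/157 - 8737/((311/6)/(-187/6))) = 1/(34/157 - 8737/((-6/187*311/6))) = 1/(34/157 - 8737/(-311/187)) = 1/(34/157 - 8737*(-187/311)) = 1/(34/157 + 1633819/311) = 1/(256520157/48827) = 48827/256520157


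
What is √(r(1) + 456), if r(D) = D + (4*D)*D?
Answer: √461 ≈ 21.471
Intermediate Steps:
r(D) = D + 4*D²
√(r(1) + 456) = √(1*(1 + 4*1) + 456) = √(1*(1 + 4) + 456) = √(1*5 + 456) = √(5 + 456) = √461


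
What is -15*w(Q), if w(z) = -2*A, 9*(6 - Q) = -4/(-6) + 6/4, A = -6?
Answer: -180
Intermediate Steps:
Q = 311/54 (Q = 6 - (-4/(-6) + 6/4)/9 = 6 - (-4*(-1/6) + 6*(1/4))/9 = 6 - (2/3 + 3/2)/9 = 6 - 1/9*13/6 = 6 - 13/54 = 311/54 ≈ 5.7593)
w(z) = 12 (w(z) = -2*(-6) = 12)
-15*w(Q) = -15*12 = -180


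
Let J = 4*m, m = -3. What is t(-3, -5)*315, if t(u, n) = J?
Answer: -3780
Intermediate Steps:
J = -12 (J = 4*(-3) = -12)
t(u, n) = -12
t(-3, -5)*315 = -12*315 = -3780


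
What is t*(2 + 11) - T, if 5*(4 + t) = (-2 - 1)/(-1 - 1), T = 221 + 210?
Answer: -4791/10 ≈ -479.10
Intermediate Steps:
T = 431
t = -37/10 (t = -4 + ((-2 - 1)/(-1 - 1))/5 = -4 + (-3/(-2))/5 = -4 + (-3*(-½))/5 = -4 + (⅕)*(3/2) = -4 + 3/10 = -37/10 ≈ -3.7000)
t*(2 + 11) - T = -37*(2 + 11)/10 - 1*431 = -37/10*13 - 431 = -481/10 - 431 = -4791/10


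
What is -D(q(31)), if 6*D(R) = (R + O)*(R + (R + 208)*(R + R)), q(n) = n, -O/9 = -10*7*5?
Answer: -47234669/6 ≈ -7.8724e+6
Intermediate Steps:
O = 3150 (O = -9*(-10*7)*5 = -(-630)*5 = -9*(-350) = 3150)
D(R) = (3150 + R)*(R + 2*R*(208 + R))/6 (D(R) = ((R + 3150)*(R + (R + 208)*(R + R)))/6 = ((3150 + R)*(R + (208 + R)*(2*R)))/6 = ((3150 + R)*(R + 2*R*(208 + R)))/6 = (3150 + R)*(R + 2*R*(208 + R))/6)
-D(q(31)) = -31*(1313550 + 2*31² + 6717*31)/6 = -31*(1313550 + 2*961 + 208227)/6 = -31*(1313550 + 1922 + 208227)/6 = -31*1523699/6 = -1*47234669/6 = -47234669/6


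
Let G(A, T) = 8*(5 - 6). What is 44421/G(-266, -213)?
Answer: -44421/8 ≈ -5552.6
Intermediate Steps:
G(A, T) = -8 (G(A, T) = 8*(-1) = -8)
44421/G(-266, -213) = 44421/(-8) = 44421*(-⅛) = -44421/8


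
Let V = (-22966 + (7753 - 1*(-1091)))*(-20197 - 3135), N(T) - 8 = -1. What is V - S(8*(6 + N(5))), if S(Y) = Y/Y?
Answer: 329494503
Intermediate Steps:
N(T) = 7 (N(T) = 8 - 1 = 7)
S(Y) = 1
V = 329494504 (V = (-22966 + (7753 + 1091))*(-23332) = (-22966 + 8844)*(-23332) = -14122*(-23332) = 329494504)
V - S(8*(6 + N(5))) = 329494504 - 1*1 = 329494504 - 1 = 329494503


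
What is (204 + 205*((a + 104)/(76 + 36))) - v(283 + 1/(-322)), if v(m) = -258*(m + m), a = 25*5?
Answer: 377769239/2576 ≈ 1.4665e+5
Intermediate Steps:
a = 125
v(m) = -516*m
(204 + 205*((a + 104)/(76 + 36))) - v(283 + 1/(-322)) = (204 + 205*((125 + 104)/(76 + 36))) - (-516)*(283 + 1/(-322)) = (204 + 205*(229/112)) - (-516)*(283 - 1/322) = (204 + 205*(229*(1/112))) - (-516)*91125/322 = (204 + 205*(229/112)) - 1*(-23510250/161) = (204 + 46945/112) + 23510250/161 = 69793/112 + 23510250/161 = 377769239/2576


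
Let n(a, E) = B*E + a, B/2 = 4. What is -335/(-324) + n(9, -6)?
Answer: -12301/324 ≈ -37.966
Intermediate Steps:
B = 8 (B = 2*4 = 8)
n(a, E) = a + 8*E (n(a, E) = 8*E + a = a + 8*E)
-335/(-324) + n(9, -6) = -335/(-324) + (9 + 8*(-6)) = -335*(-1/324) + (9 - 48) = 335/324 - 39 = -12301/324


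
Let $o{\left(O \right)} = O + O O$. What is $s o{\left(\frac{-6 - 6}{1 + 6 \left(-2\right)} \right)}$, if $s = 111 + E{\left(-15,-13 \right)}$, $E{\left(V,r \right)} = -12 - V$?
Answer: $\frac{31464}{121} \approx 260.03$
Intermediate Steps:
$o{\left(O \right)} = O + O^{2}$
$s = 114$ ($s = 111 - -3 = 111 + \left(-12 + 15\right) = 111 + 3 = 114$)
$s o{\left(\frac{-6 - 6}{1 + 6 \left(-2\right)} \right)} = 114 \frac{-6 - 6}{1 + 6 \left(-2\right)} \left(1 + \frac{-6 - 6}{1 + 6 \left(-2\right)}\right) = 114 - \frac{12}{1 - 12} \left(1 - \frac{12}{1 - 12}\right) = 114 - \frac{12}{-11} \left(1 - \frac{12}{-11}\right) = 114 \left(-12\right) \left(- \frac{1}{11}\right) \left(1 - - \frac{12}{11}\right) = 114 \frac{12 \left(1 + \frac{12}{11}\right)}{11} = 114 \cdot \frac{12}{11} \cdot \frac{23}{11} = 114 \cdot \frac{276}{121} = \frac{31464}{121}$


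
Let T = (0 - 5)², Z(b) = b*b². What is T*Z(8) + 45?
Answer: 12845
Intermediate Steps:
Z(b) = b³
T = 25 (T = (-5)² = 25)
T*Z(8) + 45 = 25*8³ + 45 = 25*512 + 45 = 12800 + 45 = 12845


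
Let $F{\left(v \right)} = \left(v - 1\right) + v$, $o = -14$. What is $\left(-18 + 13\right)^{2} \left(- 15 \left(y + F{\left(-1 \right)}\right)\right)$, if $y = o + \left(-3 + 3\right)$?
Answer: $6375$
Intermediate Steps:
$F{\left(v \right)} = -1 + 2 v$ ($F{\left(v \right)} = \left(-1 + v\right) + v = -1 + 2 v$)
$y = -14$ ($y = -14 + \left(-3 + 3\right) = -14 + 0 = -14$)
$\left(-18 + 13\right)^{2} \left(- 15 \left(y + F{\left(-1 \right)}\right)\right) = \left(-18 + 13\right)^{2} \left(- 15 \left(-14 + \left(-1 + 2 \left(-1\right)\right)\right)\right) = \left(-5\right)^{2} \left(- 15 \left(-14 - 3\right)\right) = 25 \left(- 15 \left(-14 - 3\right)\right) = 25 \left(\left(-15\right) \left(-17\right)\right) = 25 \cdot 255 = 6375$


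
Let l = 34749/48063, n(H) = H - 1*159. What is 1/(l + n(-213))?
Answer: -16021/5948229 ≈ -0.0026934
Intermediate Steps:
n(H) = -159 + H (n(H) = H - 159 = -159 + H)
l = 11583/16021 (l = 34749*(1/48063) = 11583/16021 ≈ 0.72299)
1/(l + n(-213)) = 1/(11583/16021 + (-159 - 213)) = 1/(11583/16021 - 372) = 1/(-5948229/16021) = -16021/5948229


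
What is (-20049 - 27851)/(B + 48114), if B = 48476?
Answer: -4790/9659 ≈ -0.49591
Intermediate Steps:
(-20049 - 27851)/(B + 48114) = (-20049 - 27851)/(48476 + 48114) = -47900/96590 = -47900*1/96590 = -4790/9659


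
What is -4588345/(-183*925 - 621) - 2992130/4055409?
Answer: 6033088229875/229665922488 ≈ 26.269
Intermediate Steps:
-4588345/(-183*925 - 621) - 2992130/4055409 = -4588345/(-169275 - 621) - 2992130*1/4055409 = -4588345/(-169896) - 2992130/4055409 = -4588345*(-1/169896) - 2992130/4055409 = 4588345/169896 - 2992130/4055409 = 6033088229875/229665922488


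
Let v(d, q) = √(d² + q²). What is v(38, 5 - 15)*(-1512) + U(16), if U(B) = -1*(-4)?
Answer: 4 - 3024*√386 ≈ -59408.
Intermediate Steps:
U(B) = 4
v(38, 5 - 15)*(-1512) + U(16) = √(38² + (5 - 15)²)*(-1512) + 4 = √(1444 + (-10)²)*(-1512) + 4 = √(1444 + 100)*(-1512) + 4 = √1544*(-1512) + 4 = (2*√386)*(-1512) + 4 = -3024*√386 + 4 = 4 - 3024*√386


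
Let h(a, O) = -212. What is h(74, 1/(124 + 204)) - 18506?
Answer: -18718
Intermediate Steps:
h(74, 1/(124 + 204)) - 18506 = -212 - 18506 = -18718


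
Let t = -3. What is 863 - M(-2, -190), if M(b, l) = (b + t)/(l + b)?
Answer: 165691/192 ≈ 862.97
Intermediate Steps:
M(b, l) = (-3 + b)/(b + l) (M(b, l) = (b - 3)/(l + b) = (-3 + b)/(b + l))
863 - M(-2, -190) = 863 - (-3 - 2)/(-2 - 190) = 863 - (-5)/(-192) = 863 - (-1)*(-5)/192 = 863 - 1*5/192 = 863 - 5/192 = 165691/192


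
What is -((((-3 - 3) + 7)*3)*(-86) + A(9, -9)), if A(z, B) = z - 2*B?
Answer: 231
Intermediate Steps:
-((((-3 - 3) + 7)*3)*(-86) + A(9, -9)) = -((((-3 - 3) + 7)*3)*(-86) + (9 - 2*(-9))) = -(((-6 + 7)*3)*(-86) + (9 + 18)) = -((1*3)*(-86) + 27) = -(3*(-86) + 27) = -(-258 + 27) = -1*(-231) = 231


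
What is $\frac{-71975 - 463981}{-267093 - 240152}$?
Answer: $\frac{535956}{507245} \approx 1.0566$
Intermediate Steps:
$\frac{-71975 - 463981}{-267093 - 240152} = - \frac{535956}{-507245} = \left(-535956\right) \left(- \frac{1}{507245}\right) = \frac{535956}{507245}$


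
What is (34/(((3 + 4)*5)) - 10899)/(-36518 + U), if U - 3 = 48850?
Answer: -381431/431725 ≈ -0.88350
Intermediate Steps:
U = 48853 (U = 3 + 48850 = 48853)
(34/(((3 + 4)*5)) - 10899)/(-36518 + U) = (34/(((3 + 4)*5)) - 10899)/(-36518 + 48853) = (34/((7*5)) - 10899)/12335 = (34/35 - 10899)*(1/12335) = -381431/35*1/12335 = -381431/431725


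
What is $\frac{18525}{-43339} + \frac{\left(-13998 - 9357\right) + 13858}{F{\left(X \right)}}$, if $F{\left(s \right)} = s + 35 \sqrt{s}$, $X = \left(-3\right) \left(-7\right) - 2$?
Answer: $\frac{20486807}{2750886} - \frac{332395 \sqrt{19}}{22914} \approx -55.784$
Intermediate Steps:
$X = 19$ ($X = 21 - 2 = 19$)
$\frac{18525}{-43339} + \frac{\left(-13998 - 9357\right) + 13858}{F{\left(X \right)}} = \frac{18525}{-43339} + \frac{\left(-13998 - 9357\right) + 13858}{19 + 35 \sqrt{19}} = 18525 \left(- \frac{1}{43339}\right) + \frac{-23355 + 13858}{19 + 35 \sqrt{19}} = - \frac{975}{2281} - \frac{9497}{19 + 35 \sqrt{19}}$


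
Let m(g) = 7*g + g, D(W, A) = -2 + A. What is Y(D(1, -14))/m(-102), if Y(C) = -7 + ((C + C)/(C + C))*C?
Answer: 23/816 ≈ 0.028186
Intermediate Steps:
m(g) = 8*g
Y(C) = -7 + C (Y(C) = -7 + ((2*C)/((2*C)))*C = -7 + ((2*C)*(1/(2*C)))*C = -7 + 1*C = -7 + C)
Y(D(1, -14))/m(-102) = (-7 + (-2 - 14))/((8*(-102))) = (-7 - 16)/(-816) = -23*(-1/816) = 23/816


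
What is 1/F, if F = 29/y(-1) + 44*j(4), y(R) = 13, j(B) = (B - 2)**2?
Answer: 13/2317 ≈ 0.0056107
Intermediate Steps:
j(B) = (-2 + B)**2
F = 2317/13 (F = 29/13 + 44*(-2 + 4)**2 = 29*(1/13) + 44*2**2 = 29/13 + 44*4 = 29/13 + 176 = 2317/13 ≈ 178.23)
1/F = 1/(2317/13) = 13/2317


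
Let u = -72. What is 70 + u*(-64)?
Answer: 4678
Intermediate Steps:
70 + u*(-64) = 70 - 72*(-64) = 70 + 4608 = 4678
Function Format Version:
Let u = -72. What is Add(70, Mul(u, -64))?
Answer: 4678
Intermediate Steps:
Add(70, Mul(u, -64)) = Add(70, Mul(-72, -64)) = Add(70, 4608) = 4678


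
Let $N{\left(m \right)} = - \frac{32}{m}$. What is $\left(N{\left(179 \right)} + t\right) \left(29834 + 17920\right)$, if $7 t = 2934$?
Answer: $\frac{3581290764}{179} \approx 2.0007 \cdot 10^{7}$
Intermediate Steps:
$t = \frac{2934}{7}$ ($t = \frac{1}{7} \cdot 2934 = \frac{2934}{7} \approx 419.14$)
$\left(N{\left(179 \right)} + t\right) \left(29834 + 17920\right) = \left(- \frac{32}{179} + \frac{2934}{7}\right) \left(29834 + 17920\right) = \left(\left(-32\right) \frac{1}{179} + \frac{2934}{7}\right) 47754 = \left(- \frac{32}{179} + \frac{2934}{7}\right) 47754 = \frac{524962}{1253} \cdot 47754 = \frac{3581290764}{179}$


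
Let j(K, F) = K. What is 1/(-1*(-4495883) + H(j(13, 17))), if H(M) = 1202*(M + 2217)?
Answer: 1/7176343 ≈ 1.3935e-7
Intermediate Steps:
H(M) = 2664834 + 1202*M (H(M) = 1202*(2217 + M) = 2664834 + 1202*M)
1/(-1*(-4495883) + H(j(13, 17))) = 1/(-1*(-4495883) + (2664834 + 1202*13)) = 1/(4495883 + (2664834 + 15626)) = 1/(4495883 + 2680460) = 1/7176343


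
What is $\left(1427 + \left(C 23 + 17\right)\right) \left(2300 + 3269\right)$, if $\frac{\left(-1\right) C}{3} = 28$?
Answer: $-2717672$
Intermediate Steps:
$C = -84$ ($C = \left(-3\right) 28 = -84$)
$\left(1427 + \left(C 23 + 17\right)\right) \left(2300 + 3269\right) = \left(1427 + \left(\left(-84\right) 23 + 17\right)\right) \left(2300 + 3269\right) = \left(1427 + \left(-1932 + 17\right)\right) 5569 = \left(1427 - 1915\right) 5569 = \left(-488\right) 5569 = -2717672$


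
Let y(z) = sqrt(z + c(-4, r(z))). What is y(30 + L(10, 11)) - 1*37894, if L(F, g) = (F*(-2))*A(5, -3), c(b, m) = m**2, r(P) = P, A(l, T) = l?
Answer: -37894 + sqrt(4830) ≈ -37825.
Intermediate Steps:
L(F, g) = -10*F (L(F, g) = (F*(-2))*5 = -2*F*5 = -10*F)
y(z) = sqrt(z + z**2)
y(30 + L(10, 11)) - 1*37894 = sqrt((30 - 10*10)*(1 + (30 - 10*10))) - 1*37894 = sqrt((30 - 100)*(1 + (30 - 100))) - 37894 = sqrt(-70*(1 - 70)) - 37894 = sqrt(-70*(-69)) - 37894 = sqrt(4830) - 37894 = -37894 + sqrt(4830)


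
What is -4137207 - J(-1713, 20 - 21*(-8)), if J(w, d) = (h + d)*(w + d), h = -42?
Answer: -3914557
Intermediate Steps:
J(w, d) = (-42 + d)*(d + w) (J(w, d) = (-42 + d)*(w + d) = (-42 + d)*(d + w))
-4137207 - J(-1713, 20 - 21*(-8)) = -4137207 - ((20 - 21*(-8))**2 - 42*(20 - 21*(-8)) - 42*(-1713) + (20 - 21*(-8))*(-1713)) = -4137207 - ((20 + 168)**2 - 42*(20 + 168) + 71946 + (20 + 168)*(-1713)) = -4137207 - (188**2 - 42*188 + 71946 + 188*(-1713)) = -4137207 - (35344 - 7896 + 71946 - 322044) = -4137207 - 1*(-222650) = -4137207 + 222650 = -3914557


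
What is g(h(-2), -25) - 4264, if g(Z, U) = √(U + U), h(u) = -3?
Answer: -4264 + 5*I*√2 ≈ -4264.0 + 7.0711*I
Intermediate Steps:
g(Z, U) = √2*√U (g(Z, U) = √(2*U) = √2*√U)
g(h(-2), -25) - 4264 = √2*√(-25) - 4264 = √2*(5*I) - 4264 = 5*I*√2 - 4264 = -4264 + 5*I*√2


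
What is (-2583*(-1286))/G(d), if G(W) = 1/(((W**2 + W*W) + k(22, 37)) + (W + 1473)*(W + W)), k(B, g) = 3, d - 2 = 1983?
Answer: 71778483103194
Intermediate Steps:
d = 1985 (d = 2 + 1983 = 1985)
G(W) = 1/(3 + 2*W**2 + 2*W*(1473 + W)) (G(W) = 1/(((W**2 + W*W) + 3) + (W + 1473)*(W + W)) = 1/(((W**2 + W**2) + 3) + (1473 + W)*(2*W)) = 1/((2*W**2 + 3) + 2*W*(1473 + W)) = 1/((3 + 2*W**2) + 2*W*(1473 + W)) = 1/(3 + 2*W**2 + 2*W*(1473 + W)))
(-2583*(-1286))/G(d) = (-2583*(-1286))/(1/(3 + 4*1985**2 + 2946*1985)) = 3321738/(1/(3 + 4*3940225 + 5847810)) = 3321738/(1/(3 + 15760900 + 5847810)) = 3321738/(1/21608713) = 3321738*21608713 = 71778483103194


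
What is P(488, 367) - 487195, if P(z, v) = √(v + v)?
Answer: -487195 + √734 ≈ -4.8717e+5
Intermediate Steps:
P(z, v) = √2*√v (P(z, v) = √(2*v) = √2*√v)
P(488, 367) - 487195 = √2*√367 - 487195 = √734 - 487195 = -487195 + √734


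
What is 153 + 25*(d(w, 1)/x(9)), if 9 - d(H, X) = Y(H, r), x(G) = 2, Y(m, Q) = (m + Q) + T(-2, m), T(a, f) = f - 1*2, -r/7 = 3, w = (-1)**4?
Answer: 528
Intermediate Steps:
w = 1
r = -21 (r = -7*3 = -21)
T(a, f) = -2 + f (T(a, f) = f - 2 = -2 + f)
Y(m, Q) = -2 + Q + 2*m (Y(m, Q) = (m + Q) + (-2 + m) = (Q + m) + (-2 + m) = -2 + Q + 2*m)
d(H, X) = 32 - 2*H (d(H, X) = 9 - (-2 - 21 + 2*H) = 9 - (-23 + 2*H) = 9 + (23 - 2*H) = 32 - 2*H)
153 + 25*(d(w, 1)/x(9)) = 153 + 25*((32 - 2*1)/2) = 153 + 25*((32 - 2)*(1/2)) = 153 + 25*(30*(1/2)) = 153 + 25*15 = 153 + 375 = 528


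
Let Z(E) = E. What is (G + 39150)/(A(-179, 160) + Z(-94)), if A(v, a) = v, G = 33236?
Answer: -72386/273 ≈ -265.15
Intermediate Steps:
(G + 39150)/(A(-179, 160) + Z(-94)) = (33236 + 39150)/(-179 - 94) = 72386/(-273) = 72386*(-1/273) = -72386/273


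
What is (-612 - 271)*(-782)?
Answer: 690506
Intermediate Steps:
(-612 - 271)*(-782) = -883*(-782) = 690506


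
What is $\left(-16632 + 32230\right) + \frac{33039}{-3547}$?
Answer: $\frac{55293067}{3547} \approx 15589.0$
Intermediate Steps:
$\left(-16632 + 32230\right) + \frac{33039}{-3547} = 15598 + 33039 \left(- \frac{1}{3547}\right) = 15598 - \frac{33039}{3547} = \frac{55293067}{3547}$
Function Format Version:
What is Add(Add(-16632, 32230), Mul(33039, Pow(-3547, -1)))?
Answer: Rational(55293067, 3547) ≈ 15589.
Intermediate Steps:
Add(Add(-16632, 32230), Mul(33039, Pow(-3547, -1))) = Add(15598, Mul(33039, Rational(-1, 3547))) = Add(15598, Rational(-33039, 3547)) = Rational(55293067, 3547)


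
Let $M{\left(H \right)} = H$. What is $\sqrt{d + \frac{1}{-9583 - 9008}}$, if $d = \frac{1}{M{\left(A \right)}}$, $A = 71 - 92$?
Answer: $\frac{2 i \sqrt{22426943}}{43379} \approx 0.21834 i$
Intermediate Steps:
$A = -21$
$d = - \frac{1}{21}$ ($d = \frac{1}{-21} = - \frac{1}{21} \approx -0.047619$)
$\sqrt{d + \frac{1}{-9583 - 9008}} = \sqrt{- \frac{1}{21} + \frac{1}{-9583 - 9008}} = \sqrt{- \frac{1}{21} + \frac{1}{-18591}} = \sqrt{- \frac{1}{21} - \frac{1}{18591}} = \sqrt{- \frac{2068}{43379}} = \frac{2 i \sqrt{22426943}}{43379}$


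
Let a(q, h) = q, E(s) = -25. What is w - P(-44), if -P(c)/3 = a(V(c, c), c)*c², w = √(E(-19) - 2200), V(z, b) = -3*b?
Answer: 766656 + 5*I*√89 ≈ 7.6666e+5 + 47.17*I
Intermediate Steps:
w = 5*I*√89 (w = √(-25 - 2200) = √(-2225) = 5*I*√89 ≈ 47.17*I)
P(c) = 9*c³ (P(c) = -3*(-3*c)*c² = -(-9)*c³ = 9*c³)
w - P(-44) = 5*I*√89 - 9*(-44)³ = 5*I*√89 - 9*(-85184) = 5*I*√89 - 1*(-766656) = 5*I*√89 + 766656 = 766656 + 5*I*√89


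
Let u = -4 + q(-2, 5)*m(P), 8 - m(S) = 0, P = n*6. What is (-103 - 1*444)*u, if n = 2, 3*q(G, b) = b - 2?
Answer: -2188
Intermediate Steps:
q(G, b) = -⅔ + b/3 (q(G, b) = (b - 2)/3 = (-2 + b)/3 = -⅔ + b/3)
P = 12 (P = 2*6 = 12)
m(S) = 8 (m(S) = 8 - 1*0 = 8 + 0 = 8)
u = 4 (u = -4 + (-⅔ + (⅓)*5)*8 = -4 + (-⅔ + 5/3)*8 = -4 + 1*8 = -4 + 8 = 4)
(-103 - 1*444)*u = (-103 - 1*444)*4 = (-103 - 444)*4 = -547*4 = -2188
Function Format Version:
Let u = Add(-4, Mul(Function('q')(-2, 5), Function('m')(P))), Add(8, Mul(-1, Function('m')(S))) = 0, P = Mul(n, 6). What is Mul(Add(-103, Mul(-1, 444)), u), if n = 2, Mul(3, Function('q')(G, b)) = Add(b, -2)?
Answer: -2188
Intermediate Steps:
Function('q')(G, b) = Add(Rational(-2, 3), Mul(Rational(1, 3), b)) (Function('q')(G, b) = Mul(Rational(1, 3), Add(b, -2)) = Mul(Rational(1, 3), Add(-2, b)) = Add(Rational(-2, 3), Mul(Rational(1, 3), b)))
P = 12 (P = Mul(2, 6) = 12)
Function('m')(S) = 8 (Function('m')(S) = Add(8, Mul(-1, 0)) = Add(8, 0) = 8)
u = 4 (u = Add(-4, Mul(Add(Rational(-2, 3), Mul(Rational(1, 3), 5)), 8)) = Add(-4, Mul(Add(Rational(-2, 3), Rational(5, 3)), 8)) = Add(-4, Mul(1, 8)) = Add(-4, 8) = 4)
Mul(Add(-103, Mul(-1, 444)), u) = Mul(Add(-103, Mul(-1, 444)), 4) = Mul(Add(-103, -444), 4) = Mul(-547, 4) = -2188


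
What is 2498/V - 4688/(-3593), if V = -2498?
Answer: 1095/3593 ≈ 0.30476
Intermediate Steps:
2498/V - 4688/(-3593) = 2498/(-2498) - 4688/(-3593) = 2498*(-1/2498) - 4688*(-1/3593) = -1 + 4688/3593 = 1095/3593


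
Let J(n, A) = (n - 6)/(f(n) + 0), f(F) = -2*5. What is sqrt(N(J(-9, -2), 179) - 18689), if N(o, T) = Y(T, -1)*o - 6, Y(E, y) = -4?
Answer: I*sqrt(18701) ≈ 136.75*I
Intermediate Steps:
f(F) = -10
J(n, A) = 3/5 - n/10 (J(n, A) = (n - 6)/(-10 + 0) = (-6 + n)/(-10) = (-6 + n)*(-1/10) = 3/5 - n/10)
N(o, T) = -6 - 4*o (N(o, T) = -4*o - 6 = -6 - 4*o)
sqrt(N(J(-9, -2), 179) - 18689) = sqrt((-6 - 4*(3/5 - 1/10*(-9))) - 18689) = sqrt((-6 - 4*(3/5 + 9/10)) - 18689) = sqrt((-6 - 4*3/2) - 18689) = sqrt((-6 - 6) - 18689) = sqrt(-12 - 18689) = sqrt(-18701) = I*sqrt(18701)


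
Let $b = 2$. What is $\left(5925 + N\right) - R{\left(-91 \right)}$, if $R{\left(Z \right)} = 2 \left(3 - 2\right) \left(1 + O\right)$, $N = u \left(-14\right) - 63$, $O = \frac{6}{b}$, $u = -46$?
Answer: $6498$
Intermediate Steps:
$O = 3$ ($O = \frac{6}{2} = 6 \cdot \frac{1}{2} = 3$)
$N = 581$ ($N = \left(-46\right) \left(-14\right) - 63 = 644 - 63 = 581$)
$R{\left(Z \right)} = 8$ ($R{\left(Z \right)} = 2 \left(3 - 2\right) \left(1 + 3\right) = 2 \cdot 1 \cdot 4 = 2 \cdot 4 = 8$)
$\left(5925 + N\right) - R{\left(-91 \right)} = \left(5925 + 581\right) - 8 = 6506 - 8 = 6498$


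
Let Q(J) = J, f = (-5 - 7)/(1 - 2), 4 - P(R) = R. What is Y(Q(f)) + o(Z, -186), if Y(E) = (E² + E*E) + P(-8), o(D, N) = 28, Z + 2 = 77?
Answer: 328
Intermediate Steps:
Z = 75 (Z = -2 + 77 = 75)
P(R) = 4 - R
f = 12 (f = -12/(-1) = -12*(-1) = 12)
Y(E) = 12 + 2*E² (Y(E) = (E² + E*E) + (4 - 1*(-8)) = (E² + E²) + (4 + 8) = 2*E² + 12 = 12 + 2*E²)
Y(Q(f)) + o(Z, -186) = (12 + 2*12²) + 28 = (12 + 2*144) + 28 = (12 + 288) + 28 = 300 + 28 = 328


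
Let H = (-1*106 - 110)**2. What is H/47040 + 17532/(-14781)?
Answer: -234519/1207115 ≈ -0.19428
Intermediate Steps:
H = 46656 (H = (-106 - 110)**2 = (-216)**2 = 46656)
H/47040 + 17532/(-14781) = 46656/47040 + 17532/(-14781) = 46656*(1/47040) + 17532*(-1/14781) = 243/245 - 5844/4927 = -234519/1207115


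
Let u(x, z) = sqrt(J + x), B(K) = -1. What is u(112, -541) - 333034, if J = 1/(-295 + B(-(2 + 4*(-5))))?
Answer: -333034 + sqrt(2453174)/148 ≈ -3.3302e+5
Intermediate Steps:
J = -1/296 (J = 1/(-295 - 1) = 1/(-296) = -1/296 ≈ -0.0033784)
u(x, z) = sqrt(-1/296 + x)
u(112, -541) - 333034 = sqrt(-74 + 21904*112)/148 - 333034 = sqrt(-74 + 2453248)/148 - 333034 = sqrt(2453174)/148 - 333034 = -333034 + sqrt(2453174)/148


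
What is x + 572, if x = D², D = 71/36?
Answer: 746353/1296 ≈ 575.89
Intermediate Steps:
D = 71/36 (D = 71*(1/36) = 71/36 ≈ 1.9722)
x = 5041/1296 (x = (71/36)² = 5041/1296 ≈ 3.8897)
x + 572 = 5041/1296 + 572 = 746353/1296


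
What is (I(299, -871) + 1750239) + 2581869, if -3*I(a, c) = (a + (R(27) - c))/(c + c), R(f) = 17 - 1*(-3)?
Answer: 11319798799/2613 ≈ 4.3321e+6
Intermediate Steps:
R(f) = 20 (R(f) = 17 + 3 = 20)
I(a, c) = -(20 + a - c)/(6*c) (I(a, c) = -(a + (20 - c))/(3*(c + c)) = -(20 + a - c)/(3*(2*c)) = -(20 + a - c)*1/(2*c)/3 = -(20 + a - c)/(6*c))
(I(299, -871) + 1750239) + 2581869 = ((1/6)*(-20 - 871 - 1*299)/(-871) + 1750239) + 2581869 = ((1/6)*(-1/871)*(-20 - 871 - 299) + 1750239) + 2581869 = ((1/6)*(-1/871)*(-1190) + 1750239) + 2581869 = (595/2613 + 1750239) + 2581869 = 4573375102/2613 + 2581869 = 11319798799/2613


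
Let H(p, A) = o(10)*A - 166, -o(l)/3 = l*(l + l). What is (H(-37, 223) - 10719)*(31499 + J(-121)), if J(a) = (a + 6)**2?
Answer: -6470891940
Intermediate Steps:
o(l) = -6*l**2 (o(l) = -3*l*(l + l) = -3*l*2*l = -6*l**2)
H(p, A) = -166 - 600*A (H(p, A) = (-6*10**2)*A - 166 = (-6*100)*A - 166 = -600*A - 166 = -166 - 600*A)
J(a) = (6 + a)**2
(H(-37, 223) - 10719)*(31499 + J(-121)) = ((-166 - 600*223) - 10719)*(31499 + (6 - 121)**2) = ((-166 - 133800) - 10719)*(31499 + (-115)**2) = (-133966 - 10719)*(31499 + 13225) = -144685*44724 = -6470891940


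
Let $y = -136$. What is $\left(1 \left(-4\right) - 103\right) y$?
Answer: $14552$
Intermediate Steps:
$\left(1 \left(-4\right) - 103\right) y = \left(1 \left(-4\right) - 103\right) \left(-136\right) = \left(-4 - 103\right) \left(-136\right) = \left(-107\right) \left(-136\right) = 14552$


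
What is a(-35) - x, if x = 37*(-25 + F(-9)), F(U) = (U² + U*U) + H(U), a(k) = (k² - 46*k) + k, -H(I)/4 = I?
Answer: -3601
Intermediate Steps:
H(I) = -4*I
a(k) = k² - 45*k
F(U) = -4*U + 2*U² (F(U) = (U² + U*U) - 4*U = (U² + U²) - 4*U = 2*U² - 4*U = -4*U + 2*U²)
x = 6401 (x = 37*(-25 + 2*(-9)*(-2 - 9)) = 37*(-25 + 2*(-9)*(-11)) = 37*(-25 + 198) = 37*173 = 6401)
a(-35) - x = -35*(-45 - 35) - 1*6401 = -35*(-80) - 6401 = 2800 - 6401 = -3601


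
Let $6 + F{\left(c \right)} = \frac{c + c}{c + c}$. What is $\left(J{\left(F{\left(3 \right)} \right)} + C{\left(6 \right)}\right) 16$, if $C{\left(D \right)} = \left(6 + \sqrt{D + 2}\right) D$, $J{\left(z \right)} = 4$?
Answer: $640 + 192 \sqrt{2} \approx 911.53$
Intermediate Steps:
$F{\left(c \right)} = -5$ ($F{\left(c \right)} = -6 + \frac{c + c}{c + c} = -6 + \frac{2 c}{2 c} = -6 + 2 c \frac{1}{2 c} = -6 + 1 = -5$)
$C{\left(D \right)} = D \left(6 + \sqrt{2 + D}\right)$ ($C{\left(D \right)} = \left(6 + \sqrt{2 + D}\right) D = D \left(6 + \sqrt{2 + D}\right)$)
$\left(J{\left(F{\left(3 \right)} \right)} + C{\left(6 \right)}\right) 16 = \left(4 + 6 \left(6 + \sqrt{2 + 6}\right)\right) 16 = \left(4 + 6 \left(6 + \sqrt{8}\right)\right) 16 = \left(4 + 6 \left(6 + 2 \sqrt{2}\right)\right) 16 = \left(4 + \left(36 + 12 \sqrt{2}\right)\right) 16 = \left(40 + 12 \sqrt{2}\right) 16 = 640 + 192 \sqrt{2}$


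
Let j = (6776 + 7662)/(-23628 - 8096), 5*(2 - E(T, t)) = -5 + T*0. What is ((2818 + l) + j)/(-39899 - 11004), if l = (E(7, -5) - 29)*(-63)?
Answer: -70673853/807423386 ≈ -0.087530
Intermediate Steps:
E(T, t) = 3 (E(T, t) = 2 - (-5 + T*0)/5 = 2 - (-5 + 0)/5 = 2 - ⅕*(-5) = 2 + 1 = 3)
l = 1638 (l = (3 - 29)*(-63) = -26*(-63) = 1638)
j = -7219/15862 (j = 14438/(-31724) = 14438*(-1/31724) = -7219/15862 ≈ -0.45511)
((2818 + l) + j)/(-39899 - 11004) = ((2818 + 1638) - 7219/15862)/(-39899 - 11004) = (4456 - 7219/15862)/(-50903) = (70673853/15862)*(-1/50903) = -70673853/807423386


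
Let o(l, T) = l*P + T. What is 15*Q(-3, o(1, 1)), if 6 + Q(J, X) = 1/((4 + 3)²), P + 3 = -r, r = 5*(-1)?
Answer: -4395/49 ≈ -89.694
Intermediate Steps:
r = -5
P = 2 (P = -3 - 1*(-5) = -3 + 5 = 2)
o(l, T) = T + 2*l (o(l, T) = l*2 + T = 2*l + T = T + 2*l)
Q(J, X) = -293/49 (Q(J, X) = -6 + 1/((4 + 3)²) = -6 + 1/(7²) = -6 + 1/49 = -293/49)
15*Q(-3, o(1, 1)) = 15*(-293/49) = -4395/49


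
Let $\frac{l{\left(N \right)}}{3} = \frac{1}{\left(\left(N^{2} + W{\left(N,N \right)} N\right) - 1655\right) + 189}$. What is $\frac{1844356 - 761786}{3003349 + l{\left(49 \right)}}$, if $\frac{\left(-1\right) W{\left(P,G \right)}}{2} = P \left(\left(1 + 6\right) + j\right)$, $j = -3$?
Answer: $\frac{3296966935}{9146699379} \approx 0.36045$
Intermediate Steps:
$W{\left(P,G \right)} = - 8 P$ ($W{\left(P,G \right)} = - 2 P \left(\left(1 + 6\right) - 3\right) = - 2 P \left(7 - 3\right) = - 2 P 4 = - 2 \cdot 4 P = - 8 P$)
$l{\left(N \right)} = \frac{3}{-1466 - 7 N^{2}}$ ($l{\left(N \right)} = \frac{3}{\left(\left(N^{2} + - 8 N N\right) - 1655\right) + 189} = \frac{3}{\left(\left(N^{2} - 8 N^{2}\right) - 1655\right) + 189} = \frac{3}{\left(- 7 N^{2} - 1655\right) + 189} = \frac{3}{\left(-1655 - 7 N^{2}\right) + 189} = \frac{3}{-1466 - 7 N^{2}}$)
$\frac{1844356 - 761786}{3003349 + l{\left(49 \right)}} = \frac{1844356 - 761786}{3003349 - \frac{3}{1466 + 7 \cdot 49^{2}}} = \frac{1082570}{3003349 - \frac{3}{1466 + 7 \cdot 2401}} = \frac{1082570}{3003349 - \frac{3}{1466 + 16807}} = \frac{1082570}{3003349 - \frac{3}{18273}} = \frac{1082570}{3003349 - \frac{1}{6091}} = \frac{1082570}{\frac{18293398758}{6091}} = 1082570 \cdot \frac{6091}{18293398758} = \frac{3296966935}{9146699379}$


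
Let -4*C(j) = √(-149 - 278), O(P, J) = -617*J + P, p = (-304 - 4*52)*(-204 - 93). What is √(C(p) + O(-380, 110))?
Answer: √(-273000 - I*√427)/2 ≈ 0.0098872 - 261.25*I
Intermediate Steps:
p = 152064 (p = (-304 - 208)*(-297) = -512*(-297) = 152064)
O(P, J) = P - 617*J
C(j) = -I*√427/4 (C(j) = -√(-149 - 278)/4 = -I*√427/4)
√(C(p) + O(-380, 110)) = √(-I*√427/4 + (-380 - 617*110)) = √(-I*√427/4 + (-380 - 67870)) = √(-I*√427/4 - 68250) = √(-68250 - I*√427/4)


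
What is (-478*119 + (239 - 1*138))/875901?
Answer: -18927/291967 ≈ -0.064826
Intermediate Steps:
(-478*119 + (239 - 1*138))/875901 = (-56882 + (239 - 138))*(1/875901) = (-56882 + 101)*(1/875901) = -56781*1/875901 = -18927/291967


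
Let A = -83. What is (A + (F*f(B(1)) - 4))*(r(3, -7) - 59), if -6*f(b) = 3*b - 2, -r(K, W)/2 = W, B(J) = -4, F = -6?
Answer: 4545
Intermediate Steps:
r(K, W) = -2*W
f(b) = ⅓ - b/2 (f(b) = -(3*b - 2)/6 = -(-2 + 3*b)/6 = ⅓ - b/2)
(A + (F*f(B(1)) - 4))*(r(3, -7) - 59) = (-83 + (-6*(⅓ - ½*(-4)) - 4))*(-2*(-7) - 59) = (-83 + (-6*(⅓ + 2) - 4))*(14 - 59) = (-83 + (-6*7/3 - 4))*(-45) = (-83 + (-14 - 4))*(-45) = (-83 - 18)*(-45) = -101*(-45) = 4545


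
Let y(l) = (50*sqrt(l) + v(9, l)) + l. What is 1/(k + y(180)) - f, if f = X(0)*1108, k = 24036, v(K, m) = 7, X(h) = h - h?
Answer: 24223/586303729 - 300*sqrt(5)/586303729 ≈ 4.0171e-5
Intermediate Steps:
X(h) = 0
y(l) = 7 + l + 50*sqrt(l) (y(l) = (50*sqrt(l) + 7) + l = (7 + 50*sqrt(l)) + l = 7 + l + 50*sqrt(l))
f = 0 (f = 0*1108 = 0)
1/(k + y(180)) - f = 1/(24036 + (7 + 180 + 50*sqrt(180))) - 1*0 = 1/(24036 + (7 + 180 + 50*(6*sqrt(5)))) + 0 = 1/(24036 + (7 + 180 + 300*sqrt(5))) + 0 = 1/(24036 + (187 + 300*sqrt(5))) + 0 = 1/(24223 + 300*sqrt(5)) + 0 = 1/(24223 + 300*sqrt(5))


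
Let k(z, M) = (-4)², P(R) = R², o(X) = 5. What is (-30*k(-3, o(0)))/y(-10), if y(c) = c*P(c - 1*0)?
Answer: 12/25 ≈ 0.48000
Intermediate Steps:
k(z, M) = 16
y(c) = c³ (y(c) = c*(c - 1*0)² = c*(c + 0)² = c*c² = c³)
(-30*k(-3, o(0)))/y(-10) = (-30*16)/((-10)³) = -480/(-1000) = -480*(-1/1000) = 12/25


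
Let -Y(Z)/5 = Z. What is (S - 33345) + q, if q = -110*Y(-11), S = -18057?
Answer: -57452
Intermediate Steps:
Y(Z) = -5*Z
q = -6050 (q = -(-550)*(-11) = -110*55 = -6050)
(S - 33345) + q = (-18057 - 33345) - 6050 = -51402 - 6050 = -57452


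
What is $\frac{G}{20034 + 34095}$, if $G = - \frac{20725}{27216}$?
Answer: $- \frac{20725}{1473174864} \approx -1.4068 \cdot 10^{-5}$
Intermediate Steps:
$G = - \frac{20725}{27216}$ ($G = \left(-20725\right) \frac{1}{27216} = - \frac{20725}{27216} \approx -0.7615$)
$\frac{G}{20034 + 34095} = - \frac{20725}{27216 \left(20034 + 34095\right)} = - \frac{20725}{27216 \cdot 54129} = \left(- \frac{20725}{27216}\right) \frac{1}{54129} = - \frac{20725}{1473174864}$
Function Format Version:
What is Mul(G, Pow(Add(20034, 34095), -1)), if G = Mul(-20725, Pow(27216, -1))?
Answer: Rational(-20725, 1473174864) ≈ -1.4068e-5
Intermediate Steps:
G = Rational(-20725, 27216) (G = Mul(-20725, Rational(1, 27216)) = Rational(-20725, 27216) ≈ -0.76150)
Mul(G, Pow(Add(20034, 34095), -1)) = Mul(Rational(-20725, 27216), Pow(Add(20034, 34095), -1)) = Mul(Rational(-20725, 27216), Pow(54129, -1)) = Mul(Rational(-20725, 27216), Rational(1, 54129)) = Rational(-20725, 1473174864)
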